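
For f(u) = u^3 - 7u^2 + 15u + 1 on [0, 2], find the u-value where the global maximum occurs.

The derivative is 3u^2 - 14u + 15, whose only zero in [0, 2] is u = 5/3.
Candidates: f(0) = 1, f(5/3) = 302/27, f(2) = 11.
So the maximum is f(5/3) = 302/27.

5/3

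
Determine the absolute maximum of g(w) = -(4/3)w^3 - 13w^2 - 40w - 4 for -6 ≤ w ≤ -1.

The derivative is -4w^2 - 26w - 40, which vanishes at w = -4 and w = -5/2.
Candidates: g(-6) = 56, g(-4) = 100/3, g(-5/2) = 427/12, g(-1) = 73/3.
The maximum over the interval is 56, attained at w = -6.

56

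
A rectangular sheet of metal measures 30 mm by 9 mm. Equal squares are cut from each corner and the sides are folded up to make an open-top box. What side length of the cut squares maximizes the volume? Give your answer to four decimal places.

With cut size x, the volume is V(x) = x(30 − 2x)(9 − 2x) for 0 < x < 4.5.
V'(x) = 12x^2 − 156x + 270. Setting V'(x) = 0 gives x ≈ 2.0559 (the root in (0, 4.5)).
V''(x) = 24x − 156 is negative there, so this is the maximum; V ≈ 260.1674.

2.0559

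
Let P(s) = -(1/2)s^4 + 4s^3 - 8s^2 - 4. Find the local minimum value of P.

-12

P'(s) = -2s^3 + 12s^2 - 16s = 0 at s = 0, 2, 4.
Since P''(s) = -6s^2 + 24s - 16, we get P''(0) = -16 < 0 ⇒ local maximum; P''(2) = 8 > 0 ⇒ local minimum; P''(4) = -16 < 0 ⇒ local maximum.
So the local minimum value is P(2) = -12.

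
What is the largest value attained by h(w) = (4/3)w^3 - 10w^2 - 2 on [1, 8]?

The derivative is 4w^2 - 20w, whose only zero in [1, 8] is w = 5.
Evaluating at the critical points and endpoints: h(1) = -32/3,  h(5) = -256/3,  h(8) = 122/3.
The maximum over the interval is 122/3, attained at w = 8.

122/3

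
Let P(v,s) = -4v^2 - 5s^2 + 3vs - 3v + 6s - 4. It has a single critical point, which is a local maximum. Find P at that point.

-149/71

∂P/∂v = -8v + 3s - 3 = 0 and ∂P/∂s = 3v - 10s + 6 = 0, so (v, s) = (-12/71, 39/71).
The Hessian has P_{vv} = -8, P_{ss} = -10, P_{vs} = 3, giving D = 71 > 0 with P_{vv} < 0, so the point is a local maximum.
P(-12/71, 39/71) = -149/71.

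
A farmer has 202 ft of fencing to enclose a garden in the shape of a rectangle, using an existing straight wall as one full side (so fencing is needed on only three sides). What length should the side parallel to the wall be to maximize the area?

Let the sides perpendicular to the wall have length x and the parallel side y, so 2x + y = 202 and the area is A = xy = x(202 − 2x).
A'(x) = 202 − 4x = 0 gives x = 101/2, and A''(x) = −4 < 0 confirms a maximum.
Then y = 202 − 2·101/2 = 101 and A = 10201/2.

101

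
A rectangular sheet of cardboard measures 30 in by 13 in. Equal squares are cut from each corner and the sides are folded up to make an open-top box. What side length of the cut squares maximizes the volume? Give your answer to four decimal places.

2.8237

With cut size x, the volume is V(x) = x(30 − 2x)(13 − 2x) for 0 < x < 6.5.
V'(x) = 12x^2 − 172x + 390. Setting V'(x) = 0 gives x ≈ 2.8237 (the root in (0, 6.5)).
V''(x) = 24x − 172 is negative there, so this is the maximum; V ≈ 505.5974.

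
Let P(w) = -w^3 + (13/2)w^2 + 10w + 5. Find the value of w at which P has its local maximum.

Critical points: P'(w) = -3w^2 + 13w + 10 vanishes at w = -2/3, 5.
Second-derivative test with P''(w) = -6w + 13: P''(-2/3) = 17 > 0 ⇒ local minimum; P''(5) = -17 < 0 ⇒ local maximum.
So the local maximum value is P(5) = 185/2.

5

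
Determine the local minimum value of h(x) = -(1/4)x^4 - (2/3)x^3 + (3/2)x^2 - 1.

h'(x) = -x^3 - 2x^2 + 3x. Setting h'(x) = 0 gives x ∈ {-3, 0, 1}.
Since h''(x) = -3x^2 - 4x + 3, we get h''(-3) = -12 < 0 ⇒ local maximum; h''(0) = 3 > 0 ⇒ local minimum; h''(1) = -4 < 0 ⇒ local maximum.
Thus h has its local minimum at x = 0, with value -1.

-1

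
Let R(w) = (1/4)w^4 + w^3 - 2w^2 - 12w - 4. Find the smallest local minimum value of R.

-24

Critical points: R'(w) = w^3 + 3w^2 - 4w - 12 vanishes at w = -3, -2, 2.
Second-derivative test with R''(w) = 3w^2 + 6w - 4: R''(-3) = 5 > 0 ⇒ local minimum; R''(-2) = -4 < 0 ⇒ local maximum; R''(2) = 20 > 0 ⇒ local minimum.
Thus R has its smallest local minimum at w = 2, with value -24.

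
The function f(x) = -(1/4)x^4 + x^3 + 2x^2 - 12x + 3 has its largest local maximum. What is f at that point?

23

f'(x) = -x^3 + 3x^2 + 4x - 12. Setting f'(x) = 0 gives x ∈ {-2, 2, 3}.
Since f''(x) = -3x^2 + 6x + 4, we get f''(-2) = -20 < 0 ⇒ local maximum; f''(2) = 4 > 0 ⇒ local minimum; f''(3) = -5 < 0 ⇒ local maximum.
Thus f has its largest local maximum at x = -2, with value 23.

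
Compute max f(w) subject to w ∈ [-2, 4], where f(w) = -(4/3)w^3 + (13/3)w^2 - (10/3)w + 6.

122/3

Differentiating, f'(w) = -4w^2 + (26/3)w - 10/3; which vanishes at w = 1/2 and w = 5/3.
Evaluating at the critical points and endpoints: f(-2) = 122/3, f(1/2) = 21/4, f(5/3) = 511/81, f(4) = -70/3.
The maximum over the interval is 122/3, attained at w = -2.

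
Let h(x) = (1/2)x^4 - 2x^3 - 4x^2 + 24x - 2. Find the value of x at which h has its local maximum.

h'(x) = 2x^3 - 6x^2 - 8x + 24. Setting h'(x) = 0 gives x ∈ {-2, 2, 3}.
Second-derivative test with h''(x) = 6x^2 - 12x - 8: h''(-2) = 40 > 0 ⇒ local minimum; h''(2) = -8 < 0 ⇒ local maximum; h''(3) = 10 > 0 ⇒ local minimum.
Thus h has its local maximum at x = 2, with value 22.

2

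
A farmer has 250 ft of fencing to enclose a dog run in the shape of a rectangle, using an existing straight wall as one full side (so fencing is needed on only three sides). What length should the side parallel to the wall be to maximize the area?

Let the sides perpendicular to the wall have length x and the parallel side y, so 2x + y = 250 and the area is A = xy = x(250 − 2x).
A'(x) = 250 − 4x = 0 gives x = 125/2, and A''(x) = −4 < 0 confirms a maximum.
Then y = 250 − 2·125/2 = 125 and A = 15625/2.

125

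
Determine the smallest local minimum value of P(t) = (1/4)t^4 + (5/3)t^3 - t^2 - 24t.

P'(t) = t^3 + 5t^2 - 2t - 24. Setting P'(t) = 0 gives t ∈ {-4, -3, 2}.
Since P''(t) = 3t^2 + 10t - 2, we get P''(-4) = 6 > 0 ⇒ local minimum; P''(-3) = -5 < 0 ⇒ local maximum; P''(2) = 30 > 0 ⇒ local minimum.
So the smallest local minimum value is P(2) = -104/3.

-104/3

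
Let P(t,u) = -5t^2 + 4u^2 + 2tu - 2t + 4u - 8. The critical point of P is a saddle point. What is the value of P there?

-60/7

∂P/∂t = -10t + 2u - 2 = 0 and ∂P/∂u = 2t + 8u + 4 = 0, so (t, u) = (-2/7, -3/7).
The Hessian has P_{tt} = -10, P_{uu} = 8, P_{tu} = 2, giving D = -84 < 0, so the point is a saddle point.
P(-2/7, -3/7) = -60/7.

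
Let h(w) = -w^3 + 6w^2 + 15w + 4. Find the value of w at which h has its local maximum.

h'(w) = -3w^2 + 12w + 15 = 0 at w = -1, 5.
Since h''(w) = -6w + 12, we get h''(-1) = 18 > 0 ⇒ local minimum; h''(5) = -18 < 0 ⇒ local maximum.
So the local maximum value is h(5) = 104.

5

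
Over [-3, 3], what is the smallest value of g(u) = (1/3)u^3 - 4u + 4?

Differentiating, g'(u) = u^2 - 4; which vanishes at u = -2 and u = 2.
Candidates: g(-3) = 7,  g(-2) = 28/3,  g(2) = -4/3,  g(3) = 1.
Hence the absolute minimum is -4/3 at u = 2.

-4/3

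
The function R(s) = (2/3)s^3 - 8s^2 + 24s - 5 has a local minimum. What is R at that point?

R'(s) = 2s^2 - 16s + 24. Setting R'(s) = 0 gives s ∈ {2, 6}.
Second-derivative test with R''(s) = 4s - 16: R''(2) = -8 < 0 ⇒ local maximum; R''(6) = 8 > 0 ⇒ local minimum.
So the local minimum value is R(6) = -5.

-5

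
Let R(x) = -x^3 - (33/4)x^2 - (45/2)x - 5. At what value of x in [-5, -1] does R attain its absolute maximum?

-5

The derivative is -3x^2 - (33/2)x - 45/2, which vanishes at x = -3 and x = -5/2.
Candidates: R(-5) = 105/4, R(-3) = 61/4, R(-5/2) = 245/16, R(-1) = 41/4.
Hence the absolute maximum is 105/4 at x = -5.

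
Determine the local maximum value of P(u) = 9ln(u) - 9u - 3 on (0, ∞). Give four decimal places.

-12.0000

P'(u) = 9/u − 9 = 0 gives u = 1.
P''(u) = -9/u², which is negative for u > 0, so this is a local maximum.
P(1) = 9·ln(1) - 9 - 3 ≈ -12.0000.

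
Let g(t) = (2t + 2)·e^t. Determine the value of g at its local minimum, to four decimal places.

-0.2707

g'(t) = 2·e^t + (2t + 2)·1·e^t = (2t + 4)·e^t. Since e^t > 0, the only critical point is t = -2.
g''(-2) has the same sign as 2 > 0, so this is a local minimum.
g(-2) = (-2)·e^(-2) ≈ -0.2707.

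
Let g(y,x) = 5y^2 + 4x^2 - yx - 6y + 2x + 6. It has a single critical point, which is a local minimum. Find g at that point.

322/79

∂g/∂y = 10y - x - 6 = 0 and ∂g/∂x = -y + 8x + 2 = 0, so (y, x) = (46/79, -14/79).
The Hessian has g_{yy} = 10, g_{xx} = 8, g_{yx} = -1, giving D = 79 > 0 with g_{yy} > 0, so the point is a local minimum.
g(46/79, -14/79) = 322/79.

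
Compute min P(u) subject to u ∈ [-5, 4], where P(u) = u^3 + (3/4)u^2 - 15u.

-125/4

Differentiating, P'(u) = 3u^2 + (3/2)u - 15; which vanishes at u = -5/2 and u = 2.
Candidates: P(-5) = -125/4,  P(-5/2) = 425/16,  P(2) = -19,  P(4) = 16.
The minimum over the interval is -125/4, attained at u = -5.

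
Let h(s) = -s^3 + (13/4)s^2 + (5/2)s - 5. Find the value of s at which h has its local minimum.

h'(s) = -3s^2 + (13/2)s + 5/2 = 0 at s = -1/3, 5/2.
h''(s) = -6s + 13/2. h''(-1/3) = 17/2 > 0 ⇒ local minimum; h''(5/2) = -17/2 < 0 ⇒ local maximum.
Thus h has its local minimum at s = -1/3, with value -587/108.

-1/3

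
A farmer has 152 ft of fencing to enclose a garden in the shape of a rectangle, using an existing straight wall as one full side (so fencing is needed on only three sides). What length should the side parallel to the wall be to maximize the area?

76

Let the sides perpendicular to the wall have length x and the parallel side y, so 2x + y = 152 and the area is A = xy = x(152 − 2x).
A'(x) = 152 − 4x = 0 gives x = 38, and A''(x) = −4 < 0 confirms a maximum.
Then y = 152 − 2·38 = 76 and A = 2888.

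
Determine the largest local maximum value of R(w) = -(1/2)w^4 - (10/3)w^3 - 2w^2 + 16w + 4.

Critical points: R'(w) = -2w^3 - 10w^2 - 4w + 16 vanishes at w = -4, -2, 1.
Second-derivative test with R''(w) = -6w^2 - 20w - 4: R''(-4) = -20 < 0 ⇒ local maximum; R''(-2) = 12 > 0 ⇒ local minimum; R''(1) = -30 < 0 ⇒ local maximum.
Thus R has its largest local maximum at w = 1, with value 85/6.

85/6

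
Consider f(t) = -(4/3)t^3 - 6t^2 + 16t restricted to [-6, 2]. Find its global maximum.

26/3

Differentiating, f'(t) = -4t^2 - 12t + 16; which vanishes at t = -4 and t = 1.
Evaluating at the critical points and endpoints: f(-6) = -24; f(-4) = -224/3; f(1) = 26/3; f(2) = -8/3.
The maximum over the interval is 26/3, attained at t = 1.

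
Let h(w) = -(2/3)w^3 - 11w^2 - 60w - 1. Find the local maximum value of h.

h'(w) = -2w^2 - 22w - 60 = 0 at w = -6, -5.
Since h''(w) = -4w - 22, we get h''(-6) = 2 > 0 ⇒ local minimum; h''(-5) = -2 < 0 ⇒ local maximum.
So the local maximum value is h(-5) = 322/3.

322/3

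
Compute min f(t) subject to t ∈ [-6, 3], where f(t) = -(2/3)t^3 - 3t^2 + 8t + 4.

The derivative is -2t^2 - 6t + 8, which vanishes at t = -4 and t = 1.
Evaluating at the critical points and endpoints: f(-6) = -8; f(-4) = -100/3; f(1) = 25/3; f(3) = -17.
So the minimum is f(-4) = -100/3.

-100/3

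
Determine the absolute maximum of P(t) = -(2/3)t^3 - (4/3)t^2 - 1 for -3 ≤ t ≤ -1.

5

Differentiating, P'(t) = -2t^2 - (8/3)t; whose only zero in [-3, -1] is t = -4/3.
Compare values at every candidate in [-3, -1]: P(-3) = 5, P(-4/3) = -145/81, P(-1) = -5/3.
Hence the absolute maximum is 5 at t = -3.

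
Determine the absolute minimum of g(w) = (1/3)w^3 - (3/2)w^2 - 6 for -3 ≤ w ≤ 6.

The derivative is w^2 - 3w, which vanishes at w = 0 and w = 3.
Candidates: g(-3) = -57/2,  g(0) = -6,  g(3) = -21/2,  g(6) = 12.
So the minimum is g(-3) = -57/2.

-57/2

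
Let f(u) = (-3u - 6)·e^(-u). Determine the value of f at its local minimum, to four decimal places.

-8.1548

Differentiating with the product rule gives f'(u) = (3u + 3)·e^(-u). Since e^(-u) > 0, the only critical point is u = -1.
f''(-1) has the same sign as 3 > 0, so this is a local minimum.
f(-1) = (-3)·e^(1) ≈ -8.1548.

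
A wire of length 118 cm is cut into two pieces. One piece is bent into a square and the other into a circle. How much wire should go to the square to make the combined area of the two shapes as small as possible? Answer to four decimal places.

Let x be the length used for the square. Square side x/4; circle radius (118−x)/(2π).
A(x) = (x/4)² + π·((118−x)/(2π))² = x²/16 + (118−x)²/(4π) for 0 ≤ x ≤ 118. A'(x) = x/8 − (118−x)/(2π) = 0 gives x = 4·118/(π+4) ≈ 66.0917.
A'' = 1/8 + 1/(2π) > 0, so this gives the minimum combined area; x ≈ 66.0917 cm to the square.

66.0917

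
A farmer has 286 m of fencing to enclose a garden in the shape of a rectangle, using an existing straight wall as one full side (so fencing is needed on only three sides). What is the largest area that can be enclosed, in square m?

20449/2

Let the sides perpendicular to the wall have length x and the parallel side y, so 2x + y = 286 and the area is A = xy = x(286 − 2x).
A'(x) = 286 − 4x = 0 gives x = 143/2, and A''(x) = −4 < 0 confirms a maximum.
Then y = 286 − 2·143/2 = 143 and A = 20449/2.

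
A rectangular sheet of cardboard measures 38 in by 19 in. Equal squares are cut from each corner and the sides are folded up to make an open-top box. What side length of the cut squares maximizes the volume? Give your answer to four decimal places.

4.0152

With cut size x, the volume is V(x) = x(38 − 2x)(19 − 2x) for 0 < x < 9.5.
V'(x) = 12x^2 − 228x + 722. Setting V'(x) = 0 gives x ≈ 4.0152 (the root in (0, 9.5)).
V''(x) = 24x − 228 is negative there, so this is the maximum; V ≈ 1320.0152.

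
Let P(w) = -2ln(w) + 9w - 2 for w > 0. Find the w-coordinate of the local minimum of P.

2/9

P'(w) = -2/w + 9 = 0 gives w = 2/9.
P''(w) = 2/w², which is positive for w > 0, so this is a local minimum.
P(2/9) = -2·ln(2/9) + 2 - 2 ≈ 3.0082.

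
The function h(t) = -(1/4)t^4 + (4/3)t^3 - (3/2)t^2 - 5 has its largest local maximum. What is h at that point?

-11/4

Critical points: h'(t) = -t^3 + 4t^2 - 3t vanishes at t = 0, 1, 3.
h''(t) = -3t^2 + 8t - 3. h''(0) = -3 < 0 ⇒ local maximum; h''(1) = 2 > 0 ⇒ local minimum; h''(3) = -6 < 0 ⇒ local maximum.
So the largest local maximum value is h(3) = -11/4.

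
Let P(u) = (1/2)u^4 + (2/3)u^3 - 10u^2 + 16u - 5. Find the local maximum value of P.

13/6

Critical points: P'(u) = 2u^3 + 2u^2 - 20u + 16 vanishes at u = -4, 1, 2.
Second-derivative test with P''(u) = 6u^2 + 4u - 20: P''(-4) = 60 > 0 ⇒ local minimum; P''(1) = -10 < 0 ⇒ local maximum; P''(2) = 12 > 0 ⇒ local minimum.
So the local maximum value is P(1) = 13/6.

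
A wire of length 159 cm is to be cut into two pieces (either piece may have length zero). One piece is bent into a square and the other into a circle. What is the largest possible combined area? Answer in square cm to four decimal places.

Let x be the length used for the square. Square side x/4; circle radius (159−x)/(2π).
A(x) = (x/4)² + π·((159−x)/(2π))² = x²/16 + (159−x)²/(4π) for 0 ≤ x ≤ 159. A'(x) = x/8 − (159−x)/(2π) = 0 gives x = 4·159/(π+4) ≈ 89.0558.
A'' > 0, so the interior critical point is a minimum; the maximum is at an endpoint. A(0) = 2011.7981 and A(159) = 1580.0625, so the largest area is 2011.7981.

2011.7981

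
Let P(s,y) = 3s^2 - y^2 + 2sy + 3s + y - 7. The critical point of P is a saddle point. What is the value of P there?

-31/4

∂P/∂s = 6s + 2y + 3 = 0 and ∂P/∂y = 2s - 2y + 1 = 0, so (s, y) = (-1/2, 0).
The Hessian has P_{ss} = 6, P_{yy} = -2, P_{sy} = 2, giving D = -16 < 0, so the point is a saddle point.
P(-1/2, 0) = -31/4.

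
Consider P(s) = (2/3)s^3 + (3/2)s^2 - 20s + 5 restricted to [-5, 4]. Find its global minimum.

-605/24

Differentiating, P'(s) = 2s^2 + 3s - 20; which vanishes at s = -4 and s = 5/2.
Evaluating at the critical points and endpoints: P(-5) = 355/6; P(-4) = 199/3; P(5/2) = -605/24; P(4) = -25/3.
The minimum over the interval is -605/24, attained at s = 5/2.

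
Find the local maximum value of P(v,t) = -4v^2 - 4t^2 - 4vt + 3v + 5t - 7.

∂P/∂v = -8v - 4t + 3 = 0 and ∂P/∂t = -4v - 8t + 5 = 0, so (v, t) = (1/12, 7/12).
The Hessian has P_{vv} = -8, P_{tt} = -8, P_{vt} = -4, giving D = 48 > 0 with P_{vv} < 0, so the point is a local maximum.
P(1/12, 7/12) = -65/12.

-65/12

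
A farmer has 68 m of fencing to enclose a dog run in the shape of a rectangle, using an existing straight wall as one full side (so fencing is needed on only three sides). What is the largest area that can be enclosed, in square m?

578

Let the sides perpendicular to the wall have length x and the parallel side y, so 2x + y = 68 and the area is A = xy = x(68 − 2x).
A'(x) = 68 − 4x = 0 gives x = 17, and A''(x) = −4 < 0 confirms a maximum.
Then y = 68 − 2·17 = 34 and A = 578.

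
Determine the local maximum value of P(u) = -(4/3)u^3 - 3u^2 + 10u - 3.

8/3

P'(u) = -4u^2 - 6u + 10. Setting P'(u) = 0 gives u ∈ {-5/2, 1}.
Since P''(u) = -8u - 6, we get P''(-5/2) = 14 > 0 ⇒ local minimum; P''(1) = -14 < 0 ⇒ local maximum.
Thus P has its local maximum at u = 1, with value 8/3.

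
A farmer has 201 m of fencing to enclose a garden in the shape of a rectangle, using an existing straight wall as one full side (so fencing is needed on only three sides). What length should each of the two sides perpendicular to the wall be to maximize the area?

201/4

Let the sides perpendicular to the wall have length x and the parallel side y, so 2x + y = 201 and the area is A = xy = x(201 − 2x).
A'(x) = 201 − 4x = 0 gives x = 201/4, and A''(x) = −4 < 0 confirms a maximum.
Then y = 201 − 2·201/4 = 201/2 and A = 40401/8.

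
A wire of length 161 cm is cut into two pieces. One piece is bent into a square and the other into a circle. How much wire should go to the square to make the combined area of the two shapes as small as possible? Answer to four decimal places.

90.1760

Let x be the length used for the square. Square side x/4; circle radius (161−x)/(2π).
A(x) = (x/4)² + π·((161−x)/(2π))² = x²/16 + (161−x)²/(4π) for 0 ≤ x ≤ 161. A'(x) = x/8 − (161−x)/(2π) = 0 gives x = 4·161/(π+4) ≈ 90.1760.
A'' = 1/8 + 1/(2π) > 0, so this gives the minimum combined area; x ≈ 90.1760 cm to the square.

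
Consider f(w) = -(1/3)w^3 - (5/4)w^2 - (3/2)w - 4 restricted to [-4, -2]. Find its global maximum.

Differentiating, f'(w) = -w^2 - (5/2)w - 3/2; which has no zeros in [-4, -2].
Compare values at every candidate in [-4, -2]: f(-4) = 10/3,  f(-2) = -10/3.
Hence the absolute maximum is 10/3 at w = -4.

10/3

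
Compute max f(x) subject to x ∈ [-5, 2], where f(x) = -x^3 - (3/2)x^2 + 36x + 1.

59

The derivative is -3x^2 - 3x + 36, whose only zero in [-5, 2] is x = -4.
Candidates: f(-5) = -183/2, f(-4) = -103, f(2) = 59.
So the maximum is f(2) = 59.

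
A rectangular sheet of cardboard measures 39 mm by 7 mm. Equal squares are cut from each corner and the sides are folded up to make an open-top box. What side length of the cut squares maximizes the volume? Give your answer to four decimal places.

With cut size x, the volume is V(x) = x(39 − 2x)(7 − 2x) for 0 < x < 3.5.
V'(x) = 12x^2 − 184x + 273. Setting V'(x) = 0 gives x ≈ 1.6644 (the root in (0, 3.5)).
V''(x) = 24x − 184 is negative there, so this is the maximum; V ≈ 217.9633.

1.6644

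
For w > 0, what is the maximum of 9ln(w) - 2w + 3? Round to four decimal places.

7.5367

P'(w) = 9/w − 2 = 0 gives w = 9/2.
P''(w) = -9/w², which is negative for w > 0, so this is a local maximum.
P(9/2) = 9·ln(9/2) - 9 + 3 ≈ 7.5367.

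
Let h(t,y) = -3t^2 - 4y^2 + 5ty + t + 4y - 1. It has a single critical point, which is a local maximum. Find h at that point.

∂h/∂t = -6t + 5y + 1 = 0 and ∂h/∂y = 5t - 8y + 4 = 0, so (t, y) = (28/23, 29/23).
The Hessian has h_{tt} = -6, h_{yy} = -8, h_{ty} = 5, giving D = 23 > 0 with h_{tt} < 0, so the point is a local maximum.
h(28/23, 29/23) = 49/23.

49/23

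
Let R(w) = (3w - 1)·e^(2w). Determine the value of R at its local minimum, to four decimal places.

R'(w) = 3·e^(2w) + (3w - 1)·2·e^(2w) = (6w + 1)·e^(2w). Since e^(2w) > 0, the only critical point is w = -1/6.
R''(-1/6) has the same sign as 6 > 0, so this is a local minimum.
R(-1/6) = (-3/2)·e^(-1/3) ≈ -1.0748.

-1.0748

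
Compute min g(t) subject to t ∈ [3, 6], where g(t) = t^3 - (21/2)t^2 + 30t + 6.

The derivative is 3t^2 - 21t + 30, whose only zero in [3, 6] is t = 5.
Compare values at every candidate in [3, 6]: g(3) = 57/2,  g(5) = 37/2,  g(6) = 24.
Hence the absolute minimum is 37/2 at t = 5.

37/2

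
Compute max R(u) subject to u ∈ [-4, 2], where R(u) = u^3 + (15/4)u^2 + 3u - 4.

25

Differentiating, R'(u) = 3u^2 + (15/2)u + 3; which vanishes at u = -2 and u = -1/2.
Compare values at every candidate in [-4, 2]: R(-4) = -20; R(-2) = -3; R(-1/2) = -75/16; R(2) = 25.
The maximum over the interval is 25, attained at u = 2.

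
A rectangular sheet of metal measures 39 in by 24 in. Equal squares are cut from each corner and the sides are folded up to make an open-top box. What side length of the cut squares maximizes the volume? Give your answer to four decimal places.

With cut size x, the volume is V(x) = x(39 − 2x)(24 − 2x) for 0 < x < 12.
V'(x) = 12x^2 − 252x + 936. Setting V'(x) = 0 gives x ≈ 4.8211 (the root in (0, 12)).
V''(x) = 24x − 252 is negative there, so this is the maximum; V ≈ 2032.1584.

4.8211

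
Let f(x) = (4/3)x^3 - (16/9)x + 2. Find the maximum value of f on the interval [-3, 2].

82/9

Differentiating, f'(x) = 4x^2 - 16/9; which vanishes at x = -2/3 and x = 2/3.
Compare values at every candidate in [-3, 2]: f(-3) = -86/3, f(-2/3) = 226/81, f(2/3) = 98/81, f(2) = 82/9.
The maximum over the interval is 82/9, attained at x = 2.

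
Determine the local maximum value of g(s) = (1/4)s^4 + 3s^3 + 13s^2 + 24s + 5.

Critical points: g'(s) = s^3 + 9s^2 + 26s + 24 vanishes at s = -4, -3, -2.
Second-derivative test with g''(s) = 3s^2 + 18s + 26: g''(-4) = 2 > 0 ⇒ local minimum; g''(-3) = -1 < 0 ⇒ local maximum; g''(-2) = 2 > 0 ⇒ local minimum.
The local maximum is g(-3) = -43/4.

-43/4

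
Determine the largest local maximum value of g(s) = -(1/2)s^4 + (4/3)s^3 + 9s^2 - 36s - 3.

Critical points: g'(s) = -2s^3 + 4s^2 + 18s - 36 vanishes at s = -3, 2, 3.
g''(s) = -6s^2 + 8s + 18. g''(-3) = -60 < 0 ⇒ local maximum; g''(2) = 10 > 0 ⇒ local minimum; g''(3) = -12 < 0 ⇒ local maximum.
Thus g has its largest local maximum at s = -3, with value 219/2.

219/2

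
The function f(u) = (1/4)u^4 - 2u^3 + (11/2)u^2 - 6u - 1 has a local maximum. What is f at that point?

f'(u) = u^3 - 6u^2 + 11u - 6. Setting f'(u) = 0 gives u ∈ {1, 2, 3}.
Since f''(u) = 3u^2 - 12u + 11, we get f''(1) = 2 > 0 ⇒ local minimum; f''(2) = -1 < 0 ⇒ local maximum; f''(3) = 2 > 0 ⇒ local minimum.
The local maximum is f(2) = -3.

-3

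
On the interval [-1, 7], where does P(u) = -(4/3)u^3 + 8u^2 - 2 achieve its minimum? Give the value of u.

P'(u) = -4u^2 + 16u, which vanishes at u = 0 and u = 4.
Candidates: P(-1) = 22/3, P(0) = -2, P(4) = 122/3, P(7) = -202/3.
So the minimum is P(7) = -202/3.

7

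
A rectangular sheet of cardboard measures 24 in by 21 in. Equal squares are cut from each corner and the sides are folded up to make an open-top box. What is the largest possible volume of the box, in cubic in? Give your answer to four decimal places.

835.3406

With cut size x, the volume is V(x) = x(24 − 2x)(21 − 2x) for 0 < x < 10.5.
V'(x) = 12x^2 − 180x + 504. Setting V'(x) = 0 gives x ≈ 3.7251 (the root in (0, 10.5)).
V''(x) = 24x − 180 is negative there, so this is the maximum; V ≈ 835.3406.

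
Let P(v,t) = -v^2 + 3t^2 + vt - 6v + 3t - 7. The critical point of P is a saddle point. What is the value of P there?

2

∂P/∂v = -2v + t - 6 = 0 and ∂P/∂t = v + 6t + 3 = 0, so (v, t) = (-3, 0).
The Hessian has P_{vv} = -2, P_{tt} = 6, P_{vt} = 1, giving D = -13 < 0, so the point is a saddle point.
P(-3, 0) = 2.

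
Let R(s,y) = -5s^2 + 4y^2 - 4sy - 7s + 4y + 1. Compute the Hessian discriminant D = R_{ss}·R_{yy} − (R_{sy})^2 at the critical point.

∂R/∂s = -10s - 4y - 7 = 0 and ∂R/∂y = -4s + 8y + 4 = 0, so (s, y) = (-5/12, -17/24).
The Hessian has R_{ss} = -10, R_{yy} = 8, R_{sy} = -4, giving D = -96 < 0, so the point is a saddle point.
D = (-10)·(8) − (-4)^2 = -96.

-96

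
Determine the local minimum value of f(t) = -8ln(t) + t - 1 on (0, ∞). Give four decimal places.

f'(t) = -8/t + 1 = 0 gives t = 8.
f''(t) = 8/t², which is positive for t > 0, so this is a local minimum.
f(8) = -8·ln(8) + 8 - 1 ≈ -9.6355.

-9.6355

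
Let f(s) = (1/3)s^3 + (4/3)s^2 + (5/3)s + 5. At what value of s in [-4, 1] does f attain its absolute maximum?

The derivative is s^2 + (8/3)s + 5/3, which vanishes at s = -5/3 and s = -1.
Evaluating at the critical points and endpoints: f(-4) = -5/3,  f(-5/3) = 355/81,  f(-1) = 13/3,  f(1) = 25/3.
Hence the absolute maximum is 25/3 at s = 1.

1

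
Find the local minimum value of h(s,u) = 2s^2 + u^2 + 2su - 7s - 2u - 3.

∂h/∂s = 4s + 2u - 7 = 0 and ∂h/∂u = 2s + 2u - 2 = 0, so (s, u) = (5/2, -3/2).
The Hessian has h_{ss} = 4, h_{uu} = 2, h_{su} = 2, giving D = 4 > 0 with h_{ss} > 0, so the point is a local minimum.
h(5/2, -3/2) = -41/4.

-41/4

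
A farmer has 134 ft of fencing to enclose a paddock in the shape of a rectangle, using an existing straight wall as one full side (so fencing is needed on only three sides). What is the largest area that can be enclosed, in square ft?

Let the sides perpendicular to the wall have length x and the parallel side y, so 2x + y = 134 and the area is A = xy = x(134 − 2x).
A'(x) = 134 − 4x = 0 gives x = 67/2, and A''(x) = −4 < 0 confirms a maximum.
Then y = 134 − 2·67/2 = 67 and A = 4489/2.

4489/2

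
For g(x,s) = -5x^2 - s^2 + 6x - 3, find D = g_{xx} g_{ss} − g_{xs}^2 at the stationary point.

20

∂g/∂x = -10x + 6 = 0 and ∂g/∂s = -2s = 0, so (x, s) = (3/5, 0).
The Hessian has g_{xx} = -10, g_{ss} = -2, g_{xs} = 0, giving D = 20 > 0 with g_{xx} < 0, so the point is a local maximum.
D = (-10)·(-2) − (0)^2 = 20.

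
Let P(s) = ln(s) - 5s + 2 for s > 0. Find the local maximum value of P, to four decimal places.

-0.6094

P'(s) = 1/s − 5 = 0 gives s = 1/5.
P''(s) = -1/s², which is negative for s > 0, so this is a local maximum.
P(1/5) = 1·ln(1/5) - 1 + 2 ≈ -0.6094.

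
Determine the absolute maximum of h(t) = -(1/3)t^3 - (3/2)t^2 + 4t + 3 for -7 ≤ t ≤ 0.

The derivative is -t^2 - 3t + 4, whose only zero in [-7, 0] is t = -4.
Evaluating at the critical points and endpoints: h(-7) = 95/6; h(-4) = -47/3; h(0) = 3.
Hence the absolute maximum is 95/6 at t = -7.

95/6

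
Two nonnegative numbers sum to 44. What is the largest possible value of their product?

484

With x + y = 44, the product is P(x) = x(44 − x).
P'(x) = 44 − 2x = 0 gives x = 22; P'' = −2 < 0, so this is the maximum.
P = 22·22 = 484.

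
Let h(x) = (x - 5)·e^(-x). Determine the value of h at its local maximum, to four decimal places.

0.0025

h'(x) = 1·e^(-x) + (x - 5)·(-1)·e^(-x) = (-x + 6)·e^(-x). Since e^(-x) > 0, the only critical point is x = 6.
h''(6) has the same sign as -1 < 0, so this is a local maximum.
h(6) = (1)·e^(-6) ≈ 0.0025.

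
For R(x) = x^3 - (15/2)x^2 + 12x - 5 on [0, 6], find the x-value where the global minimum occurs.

The derivative is 3x^2 - 15x + 12, which vanishes at x = 1 and x = 4.
Evaluating at the critical points and endpoints: R(0) = -5; R(1) = 1/2; R(4) = -13; R(6) = 13.
So the minimum is R(4) = -13.

4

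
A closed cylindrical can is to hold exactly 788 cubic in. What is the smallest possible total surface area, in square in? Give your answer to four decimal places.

472.2791

With radius r and height h, πr²h = 788 so h = 788/(πr²), and S(r) = 2πr² + 2πrh = 2πr² + 2·788/r.
S'(r) = 4πr − 2·788/r² = 0 ⇒ r³ = 788/(2π), so r ≈ 5.0055 and h = 2r ≈ 10.0110.
S''(r) = 4π + 4·788/r³ > 0, so this is the minimum; S ≈ 472.2791.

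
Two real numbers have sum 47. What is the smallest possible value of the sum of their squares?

With a + b = 47, a^2 + b^2 = a^2 + (47 − a)^2.
The derivative 2a − 2(47 − a) = 4a − 94 vanishes at a = 47/2; second derivative 4 > 0, a minimum.
The minimum is 2·(47/2)^2 = 2209/2.

2209/2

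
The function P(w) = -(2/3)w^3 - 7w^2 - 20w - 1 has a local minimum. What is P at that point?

22/3

P'(w) = -2w^2 - 14w - 20. Setting P'(w) = 0 gives w ∈ {-5, -2}.
Since P''(w) = -4w - 14, we get P''(-5) = 6 > 0 ⇒ local minimum; P''(-2) = -6 < 0 ⇒ local maximum.
Thus P has its local minimum at w = -5, with value 22/3.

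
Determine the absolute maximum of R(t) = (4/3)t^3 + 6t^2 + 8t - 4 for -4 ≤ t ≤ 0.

R'(t) = 4t^2 + 12t + 8, which vanishes at t = -2 and t = -1.
Candidates: R(-4) = -76/3,  R(-2) = -20/3,  R(-1) = -22/3,  R(0) = -4.
So the maximum is R(0) = -4.

-4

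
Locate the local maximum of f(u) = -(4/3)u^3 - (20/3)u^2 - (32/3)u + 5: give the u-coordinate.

Critical points: f'(u) = -4u^2 - (40/3)u - 32/3 vanishes at u = -2, -4/3.
Since f''(u) = -8u - 40/3, we get f''(-2) = 8/3 > 0 ⇒ local minimum; f''(-4/3) = -8/3 < 0 ⇒ local maximum.
Thus f has its local maximum at u = -4/3, with value 853/81.

-4/3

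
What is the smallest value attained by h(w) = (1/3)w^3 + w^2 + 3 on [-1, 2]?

3

h'(w) = w^2 + 2w, whose only zero in [-1, 2] is w = 0.
Evaluating at the critical points and endpoints: h(-1) = 11/3, h(0) = 3, h(2) = 29/3.
So the minimum is h(0) = 3.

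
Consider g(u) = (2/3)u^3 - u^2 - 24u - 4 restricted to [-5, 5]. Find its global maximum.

Differentiating, g'(u) = 2u^2 - 2u - 24; which vanishes at u = -3 and u = 4.
Compare values at every candidate in [-5, 5]: g(-5) = 23/3,  g(-3) = 41,  g(4) = -220/3,  g(5) = -197/3.
The maximum over the interval is 41, attained at u = -3.

41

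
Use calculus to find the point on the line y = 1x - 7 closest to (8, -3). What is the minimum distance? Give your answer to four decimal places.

2.8284

Minimize D(x)^2 = (x - 8)^2 + (x - 4)^2.
d/dx[D^2] = 2(x - 8) + 2·1·(x - 4) = 0 ⇒ x = 6.
Then y = -1 and the distance is √(8) ≈ 2.8284.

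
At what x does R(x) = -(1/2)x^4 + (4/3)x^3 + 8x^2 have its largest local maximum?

4

Critical points: R'(x) = -2x^3 + 4x^2 + 16x vanishes at x = -2, 0, 4.
Since R''(x) = -6x^2 + 8x + 16, we get R''(-2) = -24 < 0 ⇒ local maximum; R''(0) = 16 > 0 ⇒ local minimum; R''(4) = -48 < 0 ⇒ local maximum.
So the largest local maximum value is R(4) = 256/3.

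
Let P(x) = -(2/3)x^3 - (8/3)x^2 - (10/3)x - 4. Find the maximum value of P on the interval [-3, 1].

The derivative is -2x^2 - (16/3)x - 10/3, which vanishes at x = -5/3 and x = -1.
Compare values at every candidate in [-3, 1]: P(-3) = 0; P(-5/3) = -224/81; P(-1) = -8/3; P(1) = -32/3.
Hence the absolute maximum is 0 at x = -3.

0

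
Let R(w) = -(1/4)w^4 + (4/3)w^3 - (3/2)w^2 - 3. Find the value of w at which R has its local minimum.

Critical points: R'(w) = -w^3 + 4w^2 - 3w vanishes at w = 0, 1, 3.
Second-derivative test with R''(w) = -3w^2 + 8w - 3: R''(0) = -3 < 0 ⇒ local maximum; R''(1) = 2 > 0 ⇒ local minimum; R''(3) = -6 < 0 ⇒ local maximum.
So the local minimum value is R(1) = -41/12.

1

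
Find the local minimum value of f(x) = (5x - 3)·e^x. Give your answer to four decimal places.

By the product rule, f'(x) = (5x + 2)·e^x. Since e^x > 0, the only critical point is x = -2/5.
f''(-2/5) has the same sign as 5 > 0, so this is a local minimum.
f(-2/5) = (-5)·e^(-2/5) ≈ -3.3516.

-3.3516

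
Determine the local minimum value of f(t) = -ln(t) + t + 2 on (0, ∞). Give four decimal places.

f'(t) = -1/t + 1 = 0 gives t = 1.
f''(t) = 1/t², which is positive for t > 0, so this is a local minimum.
f(1) = -1·ln(1) + 1 + 2 ≈ 3.0000.

3.0000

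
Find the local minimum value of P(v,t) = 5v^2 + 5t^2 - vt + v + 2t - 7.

-80/11

∂P/∂v = 10v - t + 1 = 0 and ∂P/∂t = -v + 10t + 2 = 0, so (v, t) = (-4/33, -7/33).
The Hessian has P_{vv} = 10, P_{tt} = 10, P_{vt} = -1, giving D = 99 > 0 with P_{vv} > 0, so the point is a local minimum.
P(-4/33, -7/33) = -80/11.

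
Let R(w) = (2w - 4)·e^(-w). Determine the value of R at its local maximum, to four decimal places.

0.0996

Differentiating with the product rule gives R'(w) = (-2w + 6)·e^(-w). Since e^(-w) > 0, the only critical point is w = 3.
R''(3) has the same sign as -2 < 0, so this is a local maximum.
R(3) = (2)·e^(-3) ≈ 0.0996.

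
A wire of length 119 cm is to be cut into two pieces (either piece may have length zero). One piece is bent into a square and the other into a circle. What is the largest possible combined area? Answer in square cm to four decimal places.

Let x be the length used for the square. Square side x/4; circle radius (119−x)/(2π).
A(x) = (x/4)² + π·((119−x)/(2π))² = x²/16 + (119−x)²/(4π) for 0 ≤ x ≤ 119. A'(x) = x/8 − (119−x)/(2π) = 0 gives x = 4·119/(π+4) ≈ 66.6518.
A'' > 0, so the interior critical point is a minimum; the maximum is at an endpoint. A(0) = 1126.8966 and A(119) = 885.0625, so the largest area is 1126.8966.

1126.8966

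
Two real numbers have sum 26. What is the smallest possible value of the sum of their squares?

338

With a + b = 26, a^2 + b^2 = a^2 + (26 − a)^2.
The derivative 2a − 2(26 − a) = 4a − 52 vanishes at a = 13; second derivative 4 > 0, a minimum.
The minimum is 2·(13)^2 = 338.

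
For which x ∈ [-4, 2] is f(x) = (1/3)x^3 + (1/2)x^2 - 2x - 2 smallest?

f'(x) = x^2 + x - 2, which vanishes at x = -2 and x = 1.
Candidates: f(-4) = -22/3; f(-2) = 4/3; f(1) = -19/6; f(2) = -4/3.
The minimum over the interval is -22/3, attained at x = -4.

-4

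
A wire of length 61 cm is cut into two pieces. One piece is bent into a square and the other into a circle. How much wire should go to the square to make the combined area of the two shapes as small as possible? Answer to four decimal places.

Let x be the length used for the square. Square side x/4; circle radius (61−x)/(2π).
A(x) = (x/4)² + π·((61−x)/(2π))² = x²/16 + (61−x)²/(4π) for 0 ≤ x ≤ 61. A'(x) = x/8 − (61−x)/(2π) = 0 gives x = 4·61/(π+4) ≈ 34.1660.
A'' = 1/8 + 1/(2π) > 0, so this gives the minimum combined area; x ≈ 34.1660 cm to the square.

34.1660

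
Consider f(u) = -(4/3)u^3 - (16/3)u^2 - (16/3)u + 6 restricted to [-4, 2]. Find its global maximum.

82/3

Differentiating, f'(u) = -4u^2 - (32/3)u - 16/3; which vanishes at u = -2 and u = -2/3.
Candidates: f(-4) = 82/3, f(-2) = 6, f(-2/3) = 614/81, f(2) = -110/3.
The maximum over the interval is 82/3, attained at u = -4.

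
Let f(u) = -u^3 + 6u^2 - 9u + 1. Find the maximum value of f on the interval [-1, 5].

17

f'(u) = -3u^2 + 12u - 9, which vanishes at u = 1 and u = 3.
Candidates: f(-1) = 17,  f(1) = -3,  f(3) = 1,  f(5) = -19.
Hence the absolute maximum is 17 at u = -1.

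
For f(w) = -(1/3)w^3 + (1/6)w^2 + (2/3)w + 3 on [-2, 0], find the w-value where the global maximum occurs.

Differentiating, f'(w) = -w^2 + (1/3)w + 2/3; whose only zero in [-2, 0] is w = -2/3.
Candidates: f(-2) = 5; f(-2/3) = 221/81; f(0) = 3.
Hence the absolute maximum is 5 at w = -2.

-2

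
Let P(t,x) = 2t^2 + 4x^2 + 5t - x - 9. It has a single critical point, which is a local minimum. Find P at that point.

-195/16

∂P/∂t = 4t + 5 = 0 and ∂P/∂x = 8x - 1 = 0, so (t, x) = (-5/4, 1/8).
The Hessian has P_{tt} = 4, P_{xx} = 8, P_{tx} = 0, giving D = 32 > 0 with P_{tt} > 0, so the point is a local minimum.
P(-5/4, 1/8) = -195/16.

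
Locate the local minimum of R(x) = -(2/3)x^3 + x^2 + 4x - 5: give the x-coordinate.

-1

R'(x) = -2x^2 + 2x + 4 = 0 at x = -1, 2.
Second-derivative test with R''(x) = -4x + 2: R''(-1) = 6 > 0 ⇒ local minimum; R''(2) = -6 < 0 ⇒ local maximum.
The local minimum is R(-1) = -22/3.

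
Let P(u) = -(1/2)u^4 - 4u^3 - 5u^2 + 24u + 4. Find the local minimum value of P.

-91/2

P'(u) = -2u^3 - 12u^2 - 10u + 24. Setting P'(u) = 0 gives u ∈ {-4, -3, 1}.
Second-derivative test with P''(u) = -6u^2 - 24u - 10: P''(-4) = -10 < 0 ⇒ local maximum; P''(-3) = 8 > 0 ⇒ local minimum; P''(1) = -40 < 0 ⇒ local maximum.
Thus P has its local minimum at u = -3, with value -91/2.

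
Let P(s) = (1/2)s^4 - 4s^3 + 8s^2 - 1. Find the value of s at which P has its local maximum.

P'(s) = 2s^3 - 12s^2 + 16s. Setting P'(s) = 0 gives s ∈ {0, 2, 4}.
P''(s) = 6s^2 - 24s + 16. P''(0) = 16 > 0 ⇒ local minimum; P''(2) = -8 < 0 ⇒ local maximum; P''(4) = 16 > 0 ⇒ local minimum.
So the local maximum value is P(2) = 7.

2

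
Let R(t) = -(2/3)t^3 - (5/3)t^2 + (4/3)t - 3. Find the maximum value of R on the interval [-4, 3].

The derivative is -2t^2 - (10/3)t + 4/3, which vanishes at t = -2 and t = 1/3.
Candidates: R(-4) = 23/3, R(-2) = -7, R(1/3) = -224/81, R(3) = -32.
Hence the absolute maximum is 23/3 at t = -4.

23/3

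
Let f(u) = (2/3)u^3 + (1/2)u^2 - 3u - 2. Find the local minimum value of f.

f'(u) = 2u^2 + u - 3. Setting f'(u) = 0 gives u ∈ {-3/2, 1}.
Since f''(u) = 4u + 1, we get f''(-3/2) = -5 < 0 ⇒ local maximum; f''(1) = 5 > 0 ⇒ local minimum.
Thus f has its local minimum at u = 1, with value -23/6.

-23/6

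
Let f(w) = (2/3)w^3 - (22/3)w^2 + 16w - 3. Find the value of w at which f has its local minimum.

6

f'(w) = 2w^2 - (44/3)w + 16 = 0 at w = 4/3, 6.
f''(w) = 4w - 44/3. f''(4/3) = -28/3 < 0 ⇒ local maximum; f''(6) = 28/3 > 0 ⇒ local minimum.
Thus f has its local minimum at w = 6, with value -27.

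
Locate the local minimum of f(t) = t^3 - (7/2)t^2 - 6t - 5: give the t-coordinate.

f'(t) = 3t^2 - 7t - 6 = 0 at t = -2/3, 3.
Second-derivative test with f''(t) = 6t - 7: f''(-2/3) = -11 < 0 ⇒ local maximum; f''(3) = 11 > 0 ⇒ local minimum.
So the local minimum value is f(3) = -55/2.

3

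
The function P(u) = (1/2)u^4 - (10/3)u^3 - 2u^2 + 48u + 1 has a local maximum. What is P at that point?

P'(u) = 2u^3 - 10u^2 - 4u + 48 = 0 at u = -2, 3, 4.
Since P''(u) = 6u^2 - 20u - 4, we get P''(-2) = 60 > 0 ⇒ local minimum; P''(3) = -10 < 0 ⇒ local maximum; P''(4) = 12 > 0 ⇒ local minimum.
The local maximum is P(3) = 155/2.

155/2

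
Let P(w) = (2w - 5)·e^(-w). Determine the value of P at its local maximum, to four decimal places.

0.0604

By the product rule, P'(w) = (-2w + 7)·e^(-w). Since e^(-w) > 0, the only critical point is w = 7/2.
P''(7/2) has the same sign as -2 < 0, so this is a local maximum.
P(7/2) = (2)·e^(-7/2) ≈ 0.0604.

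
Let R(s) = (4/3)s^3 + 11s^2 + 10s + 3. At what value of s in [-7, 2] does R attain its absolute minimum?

-1/2

The derivative is 4s^2 + 22s + 10, which vanishes at s = -5 and s = -1/2.
Candidates: R(-7) = 44/3,  R(-5) = 184/3,  R(-1/2) = 7/12,  R(2) = 233/3.
So the minimum is R(-1/2) = 7/12.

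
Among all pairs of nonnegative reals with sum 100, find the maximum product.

With x + y = 100, the product is P(x) = x(100 − x).
P'(x) = 100 − 2x = 0 gives x = 50; P'' = −2 < 0, so this is the maximum.
P = 50·50 = 2500.

2500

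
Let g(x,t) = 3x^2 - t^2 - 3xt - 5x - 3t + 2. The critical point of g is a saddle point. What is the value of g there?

∂g/∂x = 6x - 3t - 5 = 0 and ∂g/∂t = -3x - 2t - 3 = 0, so (x, t) = (1/21, -11/7).
The Hessian has g_{xx} = 6, g_{tt} = -2, g_{xt} = -3, giving D = -21 < 0, so the point is a saddle point.
g(1/21, -11/7) = 89/21.

89/21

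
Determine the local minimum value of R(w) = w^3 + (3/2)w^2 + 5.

R'(w) = 3w^2 + 3w. Setting R'(w) = 0 gives w ∈ {-1, 0}.
Second-derivative test with R''(w) = 6w + 3: R''(-1) = -3 < 0 ⇒ local maximum; R''(0) = 3 > 0 ⇒ local minimum.
So the local minimum value is R(0) = 5.

5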